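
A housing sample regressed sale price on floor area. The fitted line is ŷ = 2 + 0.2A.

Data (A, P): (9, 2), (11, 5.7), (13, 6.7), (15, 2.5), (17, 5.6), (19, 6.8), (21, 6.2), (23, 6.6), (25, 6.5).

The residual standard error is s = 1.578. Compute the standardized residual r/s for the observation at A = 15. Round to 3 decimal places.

-1.584

ŷ = 2 + 0.2·15 = 5
r = 2.5 − 5 = -2.5
r/s = -2.5 / 1.578 = -1.584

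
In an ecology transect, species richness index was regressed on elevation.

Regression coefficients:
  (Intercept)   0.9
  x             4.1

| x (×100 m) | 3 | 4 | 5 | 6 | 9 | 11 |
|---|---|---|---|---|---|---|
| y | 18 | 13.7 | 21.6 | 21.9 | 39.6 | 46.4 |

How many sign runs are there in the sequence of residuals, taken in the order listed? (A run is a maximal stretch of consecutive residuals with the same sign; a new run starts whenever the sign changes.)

5 runs

x=3: ŷ = 0.9 + 4.1·3 = 13.2; e = 18 − 13.2 = 4.8
x=4: ŷ = 0.9 + 4.1·4 = 17.3; e = 13.7 − 17.3 = -3.6
x=5: ŷ = 0.9 + 4.1·5 = 21.4; e = 21.6 − 21.4 = 0.2
x=6: ŷ = 0.9 + 4.1·6 = 25.5; e = 21.9 − 25.5 = -3.6
x=9: ŷ = 0.9 + 4.1·9 = 37.8; e = 39.6 − 37.8 = 1.8
x=11: ŷ = 0.9 + 4.1·11 = 46; e = 46.4 − 46 = 0.4
Signs: + − + − + +
Runs: +×1, −×1, +×1, −×1, +×2 → 5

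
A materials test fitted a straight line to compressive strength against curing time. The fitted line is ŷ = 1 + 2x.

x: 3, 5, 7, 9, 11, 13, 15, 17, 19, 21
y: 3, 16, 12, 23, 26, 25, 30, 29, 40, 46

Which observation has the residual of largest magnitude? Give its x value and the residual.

x = 17, r = -6

x=3: ŷ = 1 + 2·3 = 7; r = 3 − 7 = -4
x=5: ŷ = 1 + 2·5 = 11; r = 16 − 11 = 5
x=7: ŷ = 1 + 2·7 = 15; r = 12 − 15 = -3
x=9: ŷ = 1 + 2·9 = 19; r = 23 − 19 = 4
x=11: ŷ = 1 + 2·11 = 23; r = 26 − 23 = 3
x=13: ŷ = 1 + 2·13 = 27; r = 25 − 27 = -2
x=15: ŷ = 1 + 2·15 = 31; r = 30 − 31 = -1
x=17: ŷ = 1 + 2·17 = 35; r = 29 − 35 = -6
x=19: ŷ = 1 + 2·19 = 39; r = 40 − 39 = 1
x=21: ŷ = 1 + 2·21 = 43; r = 46 − 43 = 3
Largest |r| is 6 at x = 17, residual -6.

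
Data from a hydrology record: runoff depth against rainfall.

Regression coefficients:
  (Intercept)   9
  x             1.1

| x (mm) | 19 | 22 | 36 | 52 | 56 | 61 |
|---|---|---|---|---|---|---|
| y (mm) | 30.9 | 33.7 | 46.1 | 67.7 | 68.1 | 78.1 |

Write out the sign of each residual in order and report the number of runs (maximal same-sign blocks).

5 runs

x=19: ŷ = 9 + 1.1·19 = 29.9; r = 30.9 − 29.9 = 1
x=22: ŷ = 9 + 1.1·22 = 33.2; r = 33.7 − 33.2 = 0.5
x=36: ŷ = 9 + 1.1·36 = 48.6; r = 46.1 − 48.6 = -2.5
x=52: ŷ = 9 + 1.1·52 = 66.2; r = 67.7 − 66.2 = 1.5
x=56: ŷ = 9 + 1.1·56 = 70.6; r = 68.1 − 70.6 = -2.5
x=61: ŷ = 9 + 1.1·61 = 76.1; r = 78.1 − 76.1 = 2
Signs: + + − + − +
Runs: +×2, −×1, +×1, −×1, +×1 → 5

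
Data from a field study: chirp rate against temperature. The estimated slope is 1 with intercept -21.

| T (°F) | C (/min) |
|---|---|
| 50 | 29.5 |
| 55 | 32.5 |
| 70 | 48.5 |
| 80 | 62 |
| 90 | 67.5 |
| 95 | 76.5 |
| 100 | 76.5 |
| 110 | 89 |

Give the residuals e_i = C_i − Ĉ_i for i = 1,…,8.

0.5, -1.5, -0.5, 3, -1.5, 2.5, -2.5, 0

T=50: Ĉ = -21 + 50 = 29; e = 29.5 − 29 = 0.5
T=55: Ĉ = -21 + 55 = 34; e = 32.5 − 34 = -1.5
T=70: Ĉ = -21 + 70 = 49; e = 48.5 − 49 = -0.5
T=80: Ĉ = -21 + 80 = 59; e = 62 − 59 = 3
T=90: Ĉ = -21 + 90 = 69; e = 67.5 − 69 = -1.5
T=95: Ĉ = -21 + 95 = 74; e = 76.5 − 74 = 2.5
T=100: Ĉ = -21 + 100 = 79; e = 76.5 − 79 = -2.5
T=110: Ĉ = -21 + 110 = 89; e = 89 − 89 = 0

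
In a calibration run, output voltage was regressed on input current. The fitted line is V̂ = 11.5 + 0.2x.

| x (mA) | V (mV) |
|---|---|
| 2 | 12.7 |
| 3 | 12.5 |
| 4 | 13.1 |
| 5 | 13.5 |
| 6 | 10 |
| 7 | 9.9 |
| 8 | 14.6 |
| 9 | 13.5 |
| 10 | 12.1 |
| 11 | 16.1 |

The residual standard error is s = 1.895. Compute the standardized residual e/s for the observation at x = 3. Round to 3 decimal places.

0.211

V̂ = 11.5 + 0.2·3 = 12.1
e = 12.5 − 12.1 = 0.4
e/s = 0.4 / 1.895 = 0.211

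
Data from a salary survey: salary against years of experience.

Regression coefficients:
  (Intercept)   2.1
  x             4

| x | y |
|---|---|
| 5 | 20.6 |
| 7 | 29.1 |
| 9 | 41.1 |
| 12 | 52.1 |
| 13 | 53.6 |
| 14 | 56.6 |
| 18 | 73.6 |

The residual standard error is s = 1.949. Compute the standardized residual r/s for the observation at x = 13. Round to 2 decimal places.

ŷ = 2.1 + 4·13 = 54.1
r = 53.6 − 54.1 = -0.5
r/s = -0.5 / 1.949 = -0.26

-0.26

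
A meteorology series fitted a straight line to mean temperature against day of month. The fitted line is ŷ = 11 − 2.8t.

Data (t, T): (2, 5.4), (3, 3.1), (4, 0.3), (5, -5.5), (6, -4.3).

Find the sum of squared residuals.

SSE = 9

t=2: ŷ = 11 − 2.8·2 = 5.4; r = 5.4 − 5.4 = 0
t=3: ŷ = 11 − 2.8·3 = 2.6; r = 3.1 − 2.6 = 0.5
t=4: ŷ = 11 − 2.8·4 = -0.2; r = 0.3 − (-0.2) = 0.5
t=5: ŷ = 11 − 2.8·5 = -3; r = -5.5 − (-3) = -2.5
t=6: ŷ = 11 − 2.8·6 = -5.8; r = -4.3 − (-5.8) = 1.5
SSE = 0 + 0.25 + 0.25 + 6.25 + 2.25 = 9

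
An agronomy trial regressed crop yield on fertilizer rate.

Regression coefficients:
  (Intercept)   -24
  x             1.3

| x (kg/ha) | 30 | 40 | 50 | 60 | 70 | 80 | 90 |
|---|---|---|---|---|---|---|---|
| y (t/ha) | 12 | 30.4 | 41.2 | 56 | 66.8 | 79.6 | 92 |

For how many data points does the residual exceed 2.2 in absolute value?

2

x=30: ŷ = -24 + 1.3·30 = 15; e = 12 − 15 = -3
x=40: ŷ = -24 + 1.3·40 = 28; e = 30.4 − 28 = 2.4
x=50: ŷ = -24 + 1.3·50 = 41; e = 41.2 − 41 = 0.2
x=60: ŷ = -24 + 1.3·60 = 54; e = 56 − 54 = 2
x=70: ŷ = -24 + 1.3·70 = 67; e = 66.8 − 67 = -0.2
x=80: ŷ = -24 + 1.3·80 = 80; e = 79.6 − 80 = -0.4
x=90: ŷ = -24 + 1.3·90 = 93; e = 92 − 93 = -1
|e| > 2.2: x=30 (|e|=3), x=40 (|e|=2.4) → 2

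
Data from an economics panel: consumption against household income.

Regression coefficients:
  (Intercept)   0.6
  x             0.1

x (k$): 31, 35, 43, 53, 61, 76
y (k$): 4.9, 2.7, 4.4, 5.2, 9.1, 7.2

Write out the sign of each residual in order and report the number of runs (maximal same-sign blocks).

4 runs

x=31: ŷ = 0.6 + 0.1·31 = 3.7; e = 4.9 − 3.7 = 1.2
x=35: ŷ = 0.6 + 0.1·35 = 4.1; e = 2.7 − 4.1 = -1.4
x=43: ŷ = 0.6 + 0.1·43 = 4.9; e = 4.4 − 4.9 = -0.5
x=53: ŷ = 0.6 + 0.1·53 = 5.9; e = 5.2 − 5.9 = -0.7
x=61: ŷ = 0.6 + 0.1·61 = 6.7; e = 9.1 − 6.7 = 2.4
x=76: ŷ = 0.6 + 0.1·76 = 8.2; e = 7.2 − 8.2 = -1
Signs: + − − − + −
Runs: +×1, −×3, +×1, −×1 → 4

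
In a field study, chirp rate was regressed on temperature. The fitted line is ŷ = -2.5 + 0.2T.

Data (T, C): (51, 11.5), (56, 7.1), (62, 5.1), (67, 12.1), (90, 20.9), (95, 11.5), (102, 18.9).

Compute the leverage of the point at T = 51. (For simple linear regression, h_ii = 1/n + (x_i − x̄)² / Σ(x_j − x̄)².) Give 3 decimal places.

h = 0.366

T̄ = (51 + 56 + 62 + 67 + 90 + 95 + 102)/7 = 74.7143
Σ(T − T̄)² = 562.367 + 350.224 + 161.653 + 59.5102 + 233.653 + 411.51 + 744.51 = 2523.43
h = 1/7 + (-23.7143)²/2523.43 = 0.142857 + 0.222858 = 0.366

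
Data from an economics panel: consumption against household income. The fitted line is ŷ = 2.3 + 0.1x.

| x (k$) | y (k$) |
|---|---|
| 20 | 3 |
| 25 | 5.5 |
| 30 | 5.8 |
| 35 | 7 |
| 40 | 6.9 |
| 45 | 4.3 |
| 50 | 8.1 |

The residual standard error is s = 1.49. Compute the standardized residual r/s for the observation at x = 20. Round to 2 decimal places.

-0.87

ŷ = 2.3 + 0.1·20 = 4.3
r = 3 − 4.3 = -1.3
r/s = -1.3 / 1.49 = -0.87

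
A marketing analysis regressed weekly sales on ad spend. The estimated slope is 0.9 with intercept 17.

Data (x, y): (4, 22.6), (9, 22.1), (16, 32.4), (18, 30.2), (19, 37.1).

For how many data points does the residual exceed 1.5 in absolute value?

4

x=4: ŷ = 17 + 0.9·4 = 20.6; e = 22.6 − 20.6 = 2
x=9: ŷ = 17 + 0.9·9 = 25.1; e = 22.1 − 25.1 = -3
x=16: ŷ = 17 + 0.9·16 = 31.4; e = 32.4 − 31.4 = 1
x=18: ŷ = 17 + 0.9·18 = 33.2; e = 30.2 − 33.2 = -3
x=19: ŷ = 17 + 0.9·19 = 34.1; e = 37.1 − 34.1 = 3
|e| > 1.5: x=4 (|e|=2), x=9 (|e|=3), x=18 (|e|=3), x=19 (|e|=3) → 4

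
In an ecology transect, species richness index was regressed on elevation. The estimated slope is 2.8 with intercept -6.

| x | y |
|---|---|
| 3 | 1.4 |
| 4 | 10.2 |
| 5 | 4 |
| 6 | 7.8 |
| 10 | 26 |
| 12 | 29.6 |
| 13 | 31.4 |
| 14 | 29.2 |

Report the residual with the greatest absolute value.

e = 5

x=3: ŷ = -6 + 2.8·3 = 2.4; e = 1.4 − 2.4 = -1
x=4: ŷ = -6 + 2.8·4 = 5.2; e = 10.2 − 5.2 = 5
x=5: ŷ = -6 + 2.8·5 = 8; e = 4 − 8 = -4
x=6: ŷ = -6 + 2.8·6 = 10.8; e = 7.8 − 10.8 = -3
x=10: ŷ = -6 + 2.8·10 = 22; e = 26 − 22 = 4
x=12: ŷ = -6 + 2.8·12 = 27.6; e = 29.6 − 27.6 = 2
x=13: ŷ = -6 + 2.8·13 = 30.4; e = 31.4 − 30.4 = 1
x=14: ŷ = -6 + 2.8·14 = 33.2; e = 29.2 − 33.2 = -4
Largest |e| is 5 at x = 4, residual 5.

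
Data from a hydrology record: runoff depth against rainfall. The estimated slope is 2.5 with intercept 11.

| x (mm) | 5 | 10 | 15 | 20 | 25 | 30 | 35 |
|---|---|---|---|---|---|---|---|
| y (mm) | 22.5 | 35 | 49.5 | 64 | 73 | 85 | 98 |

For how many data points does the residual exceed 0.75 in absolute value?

x=5: ŷ = 11 + 2.5·5 = 23.5; e = 22.5 − 23.5 = -1
x=10: ŷ = 11 + 2.5·10 = 36; e = 35 − 36 = -1
x=15: ŷ = 11 + 2.5·15 = 48.5; e = 49.5 − 48.5 = 1
x=20: ŷ = 11 + 2.5·20 = 61; e = 64 − 61 = 3
x=25: ŷ = 11 + 2.5·25 = 73.5; e = 73 − 73.5 = -0.5
x=30: ŷ = 11 + 2.5·30 = 86; e = 85 − 86 = -1
x=35: ŷ = 11 + 2.5·35 = 98.5; e = 98 − 98.5 = -0.5
|e| > 0.75: x=5 (|e|=1), x=10 (|e|=1), x=15 (|e|=1), x=20 (|e|=3), x=30 (|e|=1) → 5

5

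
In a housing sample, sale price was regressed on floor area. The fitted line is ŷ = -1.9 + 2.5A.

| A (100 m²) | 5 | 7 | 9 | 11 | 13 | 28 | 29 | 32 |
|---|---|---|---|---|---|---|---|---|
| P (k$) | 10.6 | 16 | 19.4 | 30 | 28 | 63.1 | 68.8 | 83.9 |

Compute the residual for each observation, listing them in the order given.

0, 0.4, -1.2, 4.4, -2.6, -5, -1.8, 5.8

A=5: ŷ = -1.9 + 2.5·5 = 10.6; r = 10.6 − 10.6 = 0
A=7: ŷ = -1.9 + 2.5·7 = 15.6; r = 16 − 15.6 = 0.4
A=9: ŷ = -1.9 + 2.5·9 = 20.6; r = 19.4 − 20.6 = -1.2
A=11: ŷ = -1.9 + 2.5·11 = 25.6; r = 30 − 25.6 = 4.4
A=13: ŷ = -1.9 + 2.5·13 = 30.6; r = 28 − 30.6 = -2.6
A=28: ŷ = -1.9 + 2.5·28 = 68.1; r = 63.1 − 68.1 = -5
A=29: ŷ = -1.9 + 2.5·29 = 70.6; r = 68.8 − 70.6 = -1.8
A=32: ŷ = -1.9 + 2.5·32 = 78.1; r = 83.9 − 78.1 = 5.8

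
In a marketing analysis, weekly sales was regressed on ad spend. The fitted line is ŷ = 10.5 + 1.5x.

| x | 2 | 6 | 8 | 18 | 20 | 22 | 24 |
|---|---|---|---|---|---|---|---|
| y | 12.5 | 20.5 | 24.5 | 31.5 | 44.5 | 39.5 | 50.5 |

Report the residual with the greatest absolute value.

r = -6

x=2: ŷ = 10.5 + 1.5·2 = 13.5; r = 12.5 − 13.5 = -1
x=6: ŷ = 10.5 + 1.5·6 = 19.5; r = 20.5 − 19.5 = 1
x=8: ŷ = 10.5 + 1.5·8 = 22.5; r = 24.5 − 22.5 = 2
x=18: ŷ = 10.5 + 1.5·18 = 37.5; r = 31.5 − 37.5 = -6
x=20: ŷ = 10.5 + 1.5·20 = 40.5; r = 44.5 − 40.5 = 4
x=22: ŷ = 10.5 + 1.5·22 = 43.5; r = 39.5 − 43.5 = -4
x=24: ŷ = 10.5 + 1.5·24 = 46.5; r = 50.5 − 46.5 = 4
Largest |r| is 6 at x = 18, residual -6.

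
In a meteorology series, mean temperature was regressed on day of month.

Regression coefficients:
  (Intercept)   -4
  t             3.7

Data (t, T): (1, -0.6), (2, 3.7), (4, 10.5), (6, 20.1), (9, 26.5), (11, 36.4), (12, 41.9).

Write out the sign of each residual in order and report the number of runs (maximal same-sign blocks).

6 runs

t=1: ŷ = -4 + 3.7·1 = -0.3; e = -0.6 − (-0.3) = -0.3
t=2: ŷ = -4 + 3.7·2 = 3.4; e = 3.7 − 3.4 = 0.3
t=4: ŷ = -4 + 3.7·4 = 10.8; e = 10.5 − 10.8 = -0.3
t=6: ŷ = -4 + 3.7·6 = 18.2; e = 20.1 − 18.2 = 1.9
t=9: ŷ = -4 + 3.7·9 = 29.3; e = 26.5 − 29.3 = -2.8
t=11: ŷ = -4 + 3.7·11 = 36.7; e = 36.4 − 36.7 = -0.3
t=12: ŷ = -4 + 3.7·12 = 40.4; e = 41.9 − 40.4 = 1.5
Signs: − + − + − − +
Runs: −×1, +×1, −×1, +×1, −×2, +×1 → 6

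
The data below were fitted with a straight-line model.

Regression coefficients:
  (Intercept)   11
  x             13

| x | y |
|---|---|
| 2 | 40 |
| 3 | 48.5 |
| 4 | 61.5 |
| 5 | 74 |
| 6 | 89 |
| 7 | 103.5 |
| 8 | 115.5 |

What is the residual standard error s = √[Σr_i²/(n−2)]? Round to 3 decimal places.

s = 2.000

x=2: ŷ = 11 + 13·2 = 37; r = 40 − 37 = 3
x=3: ŷ = 11 + 13·3 = 50; r = 48.5 − 50 = -1.5
x=4: ŷ = 11 + 13·4 = 63; r = 61.5 − 63 = -1.5
x=5: ŷ = 11 + 13·5 = 76; r = 74 − 76 = -2
x=6: ŷ = 11 + 13·6 = 89; r = 89 − 89 = 0
x=7: ŷ = 11 + 13·7 = 102; r = 103.5 − 102 = 1.5
x=8: ŷ = 11 + 13·8 = 115; r = 115.5 − 115 = 0.5
SSE = 9 + 2.25 + 2.25 + 4 + 0 + 2.25 + 0.25 = 20
s = √(20/5) = √4 ≈ 2.000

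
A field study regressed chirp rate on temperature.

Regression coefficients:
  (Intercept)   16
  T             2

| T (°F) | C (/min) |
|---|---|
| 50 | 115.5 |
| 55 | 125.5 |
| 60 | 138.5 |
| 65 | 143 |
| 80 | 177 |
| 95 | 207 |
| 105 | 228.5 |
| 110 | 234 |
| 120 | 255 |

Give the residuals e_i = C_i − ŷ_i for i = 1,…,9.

T=50: ŷ = 16 + 2·50 = 116; e = 115.5 − 116 = -0.5
T=55: ŷ = 16 + 2·55 = 126; e = 125.5 − 126 = -0.5
T=60: ŷ = 16 + 2·60 = 136; e = 138.5 − 136 = 2.5
T=65: ŷ = 16 + 2·65 = 146; e = 143 − 146 = -3
T=80: ŷ = 16 + 2·80 = 176; e = 177 − 176 = 1
T=95: ŷ = 16 + 2·95 = 206; e = 207 − 206 = 1
T=105: ŷ = 16 + 2·105 = 226; e = 228.5 − 226 = 2.5
T=110: ŷ = 16 + 2·110 = 236; e = 234 − 236 = -2
T=120: ŷ = 16 + 2·120 = 256; e = 255 − 256 = -1

-0.5, -0.5, 2.5, -3, 1, 1, 2.5, -2, -1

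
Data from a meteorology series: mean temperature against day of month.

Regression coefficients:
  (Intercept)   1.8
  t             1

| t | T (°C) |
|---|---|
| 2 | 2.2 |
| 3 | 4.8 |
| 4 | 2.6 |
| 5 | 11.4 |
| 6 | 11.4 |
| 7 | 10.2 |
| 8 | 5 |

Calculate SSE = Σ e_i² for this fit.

SSE = 71.92

t=2: T̂ = 1.8 + 2 = 3.8; e = 2.2 − 3.8 = -1.6
t=3: T̂ = 1.8 + 3 = 4.8; e = 4.8 − 4.8 = 0
t=4: T̂ = 1.8 + 4 = 5.8; e = 2.6 − 5.8 = -3.2
t=5: T̂ = 1.8 + 5 = 6.8; e = 11.4 − 6.8 = 4.6
t=6: T̂ = 1.8 + 6 = 7.8; e = 11.4 − 7.8 = 3.6
t=7: T̂ = 1.8 + 7 = 8.8; e = 10.2 − 8.8 = 1.4
t=8: T̂ = 1.8 + 8 = 9.8; e = 5 − 9.8 = -4.8
SSE = 2.56 + 0 + 10.24 + 21.16 + 12.96 + 1.96 + 23.04 = 71.92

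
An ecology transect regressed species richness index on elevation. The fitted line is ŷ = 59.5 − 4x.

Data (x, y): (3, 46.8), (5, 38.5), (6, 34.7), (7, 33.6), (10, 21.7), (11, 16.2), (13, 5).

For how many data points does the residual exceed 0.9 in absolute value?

4

x=3: ŷ = 59.5 − 4·3 = 47.5; r = 46.8 − 47.5 = -0.7
x=5: ŷ = 59.5 − 4·5 = 39.5; r = 38.5 − 39.5 = -1
x=6: ŷ = 59.5 − 4·6 = 35.5; r = 34.7 − 35.5 = -0.8
x=7: ŷ = 59.5 − 4·7 = 31.5; r = 33.6 − 31.5 = 2.1
x=10: ŷ = 59.5 − 4·10 = 19.5; r = 21.7 − 19.5 = 2.2
x=11: ŷ = 59.5 − 4·11 = 15.5; r = 16.2 − 15.5 = 0.7
x=13: ŷ = 59.5 − 4·13 = 7.5; r = 5 − 7.5 = -2.5
|r| > 0.9: x=5 (|r|=1), x=7 (|r|=2.1), x=10 (|r|=2.2), x=13 (|r|=2.5) → 4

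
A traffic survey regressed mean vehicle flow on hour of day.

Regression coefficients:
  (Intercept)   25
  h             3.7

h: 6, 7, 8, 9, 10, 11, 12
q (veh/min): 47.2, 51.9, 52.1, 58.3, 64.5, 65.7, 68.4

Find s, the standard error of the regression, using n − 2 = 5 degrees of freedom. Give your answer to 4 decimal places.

s = 1.7029

h=6: ŷ = 25 + 3.7·6 = 47.2; r = 47.2 − 47.2 = 0
h=7: ŷ = 25 + 3.7·7 = 50.9; r = 51.9 − 50.9 = 1
h=8: ŷ = 25 + 3.7·8 = 54.6; r = 52.1 − 54.6 = -2.5
h=9: ŷ = 25 + 3.7·9 = 58.3; r = 58.3 − 58.3 = 0
h=10: ŷ = 25 + 3.7·10 = 62; r = 64.5 − 62 = 2.5
h=11: ŷ = 25 + 3.7·11 = 65.7; r = 65.7 − 65.7 = 0
h=12: ŷ = 25 + 3.7·12 = 69.4; r = 68.4 − 69.4 = -1
SSE = 0 + 1 + 6.25 + 0 + 6.25 + 0 + 1 = 14.5
s = √(14.5/5) = √2.9 ≈ 1.7029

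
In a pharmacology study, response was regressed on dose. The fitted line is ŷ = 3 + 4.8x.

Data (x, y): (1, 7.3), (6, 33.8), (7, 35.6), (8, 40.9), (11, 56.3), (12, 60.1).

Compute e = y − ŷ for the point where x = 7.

e = -1

ŷ = 3 + 4.8·7 = 36.6
e = 35.6 − 36.6 = -1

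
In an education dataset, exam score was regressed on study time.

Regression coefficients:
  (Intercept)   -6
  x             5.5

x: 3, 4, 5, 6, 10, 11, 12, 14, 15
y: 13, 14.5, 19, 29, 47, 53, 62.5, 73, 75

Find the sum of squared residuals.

SSE = 37.5

x=3: ŷ = -6 + 5.5·3 = 10.5; r = 13 − 10.5 = 2.5
x=4: ŷ = -6 + 5.5·4 = 16; r = 14.5 − 16 = -1.5
x=5: ŷ = -6 + 5.5·5 = 21.5; r = 19 − 21.5 = -2.5
x=6: ŷ = -6 + 5.5·6 = 27; r = 29 − 27 = 2
x=10: ŷ = -6 + 5.5·10 = 49; r = 47 − 49 = -2
x=11: ŷ = -6 + 5.5·11 = 54.5; r = 53 − 54.5 = -1.5
x=12: ŷ = -6 + 5.5·12 = 60; r = 62.5 − 60 = 2.5
x=14: ŷ = -6 + 5.5·14 = 71; r = 73 − 71 = 2
x=15: ŷ = -6 + 5.5·15 = 76.5; r = 75 − 76.5 = -1.5
SSE = 6.25 + 2.25 + 6.25 + 4 + 4 + 2.25 + 6.25 + 4 + 2.25 = 37.5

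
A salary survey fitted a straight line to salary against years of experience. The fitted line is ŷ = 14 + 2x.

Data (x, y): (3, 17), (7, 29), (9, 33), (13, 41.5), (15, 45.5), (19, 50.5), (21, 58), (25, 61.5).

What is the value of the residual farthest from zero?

e = -3

x=3: ŷ = 14 + 2·3 = 20; e = 17 − 20 = -3
x=7: ŷ = 14 + 2·7 = 28; e = 29 − 28 = 1
x=9: ŷ = 14 + 2·9 = 32; e = 33 − 32 = 1
x=13: ŷ = 14 + 2·13 = 40; e = 41.5 − 40 = 1.5
x=15: ŷ = 14 + 2·15 = 44; e = 45.5 − 44 = 1.5
x=19: ŷ = 14 + 2·19 = 52; e = 50.5 − 52 = -1.5
x=21: ŷ = 14 + 2·21 = 56; e = 58 − 56 = 2
x=25: ŷ = 14 + 2·25 = 64; e = 61.5 − 64 = -2.5
Largest |e| is 3 at x = 3, residual -3.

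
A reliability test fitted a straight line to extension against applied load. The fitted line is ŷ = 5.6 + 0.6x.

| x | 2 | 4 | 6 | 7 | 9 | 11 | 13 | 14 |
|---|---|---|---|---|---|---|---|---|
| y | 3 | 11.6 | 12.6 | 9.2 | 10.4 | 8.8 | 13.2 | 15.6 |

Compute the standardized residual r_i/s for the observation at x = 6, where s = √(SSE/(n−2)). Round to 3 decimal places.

1.135

x=2: ŷ = 5.6 + 0.6·2 = 6.8; r = 3 − 6.8 = -3.8
x=4: ŷ = 5.6 + 0.6·4 = 8; r = 11.6 − 8 = 3.6
x=6: ŷ = 5.6 + 0.6·6 = 9.2; r = 12.6 − 9.2 = 3.4
x=7: ŷ = 5.6 + 0.6·7 = 9.8; r = 9.2 − 9.8 = -0.6
x=9: ŷ = 5.6 + 0.6·9 = 11; r = 10.4 − 11 = -0.6
x=11: ŷ = 5.6 + 0.6·11 = 12.2; r = 8.8 − 12.2 = -3.4
x=13: ŷ = 5.6 + 0.6·13 = 13.4; r = 13.2 − 13.4 = -0.2
x=14: ŷ = 5.6 + 0.6·14 = 14; r = 15.6 − 14 = 1.6
SSE = 14.44 + 12.96 + 11.56 + 0.36 + 0.36 + 11.56 + 0.04 + 2.56 = 53.84
s = √(53.84/6) = 2.99555
r/s = 3.4 / 2.99555 = 1.135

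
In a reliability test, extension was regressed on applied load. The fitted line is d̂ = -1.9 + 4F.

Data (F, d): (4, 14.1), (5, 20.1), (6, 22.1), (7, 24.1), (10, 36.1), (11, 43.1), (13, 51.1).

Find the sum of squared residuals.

F=4: d̂ = -1.9 + 4·4 = 14.1; e = 14.1 − 14.1 = 0
F=5: d̂ = -1.9 + 4·5 = 18.1; e = 20.1 − 18.1 = 2
F=6: d̂ = -1.9 + 4·6 = 22.1; e = 22.1 − 22.1 = 0
F=7: d̂ = -1.9 + 4·7 = 26.1; e = 24.1 − 26.1 = -2
F=10: d̂ = -1.9 + 4·10 = 38.1; e = 36.1 − 38.1 = -2
F=11: d̂ = -1.9 + 4·11 = 42.1; e = 43.1 − 42.1 = 1
F=13: d̂ = -1.9 + 4·13 = 50.1; e = 51.1 − 50.1 = 1
SSE = 0 + 4 + 0 + 4 + 4 + 1 + 1 = 14

SSE = 14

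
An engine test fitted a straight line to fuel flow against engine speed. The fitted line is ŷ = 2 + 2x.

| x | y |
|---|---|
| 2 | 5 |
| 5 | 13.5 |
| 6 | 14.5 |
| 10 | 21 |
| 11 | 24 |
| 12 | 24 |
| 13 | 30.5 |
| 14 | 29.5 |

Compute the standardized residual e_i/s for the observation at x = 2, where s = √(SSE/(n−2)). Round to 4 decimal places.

-0.6325

x=2: ŷ = 2 + 2·2 = 6; e = 5 − 6 = -1
x=5: ŷ = 2 + 2·5 = 12; e = 13.5 − 12 = 1.5
x=6: ŷ = 2 + 2·6 = 14; e = 14.5 − 14 = 0.5
x=10: ŷ = 2 + 2·10 = 22; e = 21 − 22 = -1
x=11: ŷ = 2 + 2·11 = 24; e = 24 − 24 = 0
x=12: ŷ = 2 + 2·12 = 26; e = 24 − 26 = -2
x=13: ŷ = 2 + 2·13 = 28; e = 30.5 − 28 = 2.5
x=14: ŷ = 2 + 2·14 = 30; e = 29.5 − 30 = -0.5
SSE = 1 + 2.25 + 0.25 + 1 + 0 + 4 + 6.25 + 0.25 = 15
s = √(15/6) = 1.58114
e/s = -1 / 1.58114 = -0.6325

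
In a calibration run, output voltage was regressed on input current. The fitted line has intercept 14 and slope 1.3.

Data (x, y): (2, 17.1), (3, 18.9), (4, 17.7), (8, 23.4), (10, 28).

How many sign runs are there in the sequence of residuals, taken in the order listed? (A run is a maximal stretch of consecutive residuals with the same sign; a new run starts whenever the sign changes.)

3 runs

x=2: ŷ = 14 + 1.3·2 = 16.6; r = 17.1 − 16.6 = 0.5
x=3: ŷ = 14 + 1.3·3 = 17.9; r = 18.9 − 17.9 = 1
x=4: ŷ = 14 + 1.3·4 = 19.2; r = 17.7 − 19.2 = -1.5
x=8: ŷ = 14 + 1.3·8 = 24.4; r = 23.4 − 24.4 = -1
x=10: ŷ = 14 + 1.3·10 = 27; r = 28 − 27 = 1
Signs: + + − − +
Runs: +×2, −×2, +×1 → 3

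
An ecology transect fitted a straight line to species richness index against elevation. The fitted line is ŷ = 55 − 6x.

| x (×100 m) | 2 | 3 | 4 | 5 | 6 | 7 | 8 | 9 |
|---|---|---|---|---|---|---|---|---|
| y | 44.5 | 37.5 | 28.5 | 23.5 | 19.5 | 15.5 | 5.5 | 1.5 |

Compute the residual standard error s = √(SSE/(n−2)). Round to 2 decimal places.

x=2: ŷ = 55 − 6·2 = 43; e = 44.5 − 43 = 1.5
x=3: ŷ = 55 − 6·3 = 37; e = 37.5 − 37 = 0.5
x=4: ŷ = 55 − 6·4 = 31; e = 28.5 − 31 = -2.5
x=5: ŷ = 55 − 6·5 = 25; e = 23.5 − 25 = -1.5
x=6: ŷ = 55 − 6·6 = 19; e = 19.5 − 19 = 0.5
x=7: ŷ = 55 − 6·7 = 13; e = 15.5 − 13 = 2.5
x=8: ŷ = 55 − 6·8 = 7; e = 5.5 − 7 = -1.5
x=9: ŷ = 55 − 6·9 = 1; e = 1.5 − 1 = 0.5
SSE = 2.25 + 0.25 + 6.25 + 2.25 + 0.25 + 6.25 + 2.25 + 0.25 = 20
s = √(20/6) = √3.33333 ≈ 1.83

s = 1.83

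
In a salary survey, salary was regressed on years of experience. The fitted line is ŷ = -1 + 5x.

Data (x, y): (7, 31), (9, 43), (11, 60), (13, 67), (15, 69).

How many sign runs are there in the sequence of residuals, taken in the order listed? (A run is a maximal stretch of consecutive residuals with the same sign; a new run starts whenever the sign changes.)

x=7: ŷ = -1 + 5·7 = 34; r = 31 − 34 = -3
x=9: ŷ = -1 + 5·9 = 44; r = 43 − 44 = -1
x=11: ŷ = -1 + 5·11 = 54; r = 60 − 54 = 6
x=13: ŷ = -1 + 5·13 = 64; r = 67 − 64 = 3
x=15: ŷ = -1 + 5·15 = 74; r = 69 − 74 = -5
Signs: − − + + −
Runs: −×2, +×2, −×1 → 3

3 runs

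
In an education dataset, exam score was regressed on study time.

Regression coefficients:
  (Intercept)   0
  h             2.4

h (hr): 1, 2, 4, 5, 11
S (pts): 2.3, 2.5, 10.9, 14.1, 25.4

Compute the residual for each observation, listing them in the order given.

h=1: Ŝ = 2.4·1 = 2.4; e = 2.3 − 2.4 = -0.1
h=2: Ŝ = 2.4·2 = 4.8; e = 2.5 − 4.8 = -2.3
h=4: Ŝ = 2.4·4 = 9.6; e = 10.9 − 9.6 = 1.3
h=5: Ŝ = 2.4·5 = 12; e = 14.1 − 12 = 2.1
h=11: Ŝ = 2.4·11 = 26.4; e = 25.4 − 26.4 = -1

-0.1, -2.3, 1.3, 2.1, -1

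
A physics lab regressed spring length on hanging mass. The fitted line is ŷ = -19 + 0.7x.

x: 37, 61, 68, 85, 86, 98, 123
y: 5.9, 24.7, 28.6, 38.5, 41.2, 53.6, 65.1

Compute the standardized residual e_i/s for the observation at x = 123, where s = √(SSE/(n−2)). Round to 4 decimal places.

-0.8771

x=37: ŷ = -19 + 0.7·37 = 6.9; e = 5.9 − 6.9 = -1
x=61: ŷ = -19 + 0.7·61 = 23.7; e = 24.7 − 23.7 = 1
x=68: ŷ = -19 + 0.7·68 = 28.6; e = 28.6 − 28.6 = 0
x=85: ŷ = -19 + 0.7·85 = 40.5; e = 38.5 − 40.5 = -2
x=86: ŷ = -19 + 0.7·86 = 41.2; e = 41.2 − 41.2 = 0
x=98: ŷ = -19 + 0.7·98 = 49.6; e = 53.6 − 49.6 = 4
x=123: ŷ = -19 + 0.7·123 = 67.1; e = 65.1 − 67.1 = -2
SSE = 1 + 1 + 0 + 4 + 0 + 16 + 4 = 26
s = √(26/5) = 2.28035
e/s = -2 / 2.28035 = -0.8771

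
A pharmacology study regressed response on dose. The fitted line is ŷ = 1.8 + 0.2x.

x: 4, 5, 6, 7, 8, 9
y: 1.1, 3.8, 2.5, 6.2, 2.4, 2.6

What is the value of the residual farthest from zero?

x=4: ŷ = 1.8 + 0.2·4 = 2.6; r = 1.1 − 2.6 = -1.5
x=5: ŷ = 1.8 + 0.2·5 = 2.8; r = 3.8 − 2.8 = 1
x=6: ŷ = 1.8 + 0.2·6 = 3; r = 2.5 − 3 = -0.5
x=7: ŷ = 1.8 + 0.2·7 = 3.2; r = 6.2 − 3.2 = 3
x=8: ŷ = 1.8 + 0.2·8 = 3.4; r = 2.4 − 3.4 = -1
x=9: ŷ = 1.8 + 0.2·9 = 3.6; r = 2.6 − 3.6 = -1
Largest |r| is 3 at x = 7, residual 3.

r = 3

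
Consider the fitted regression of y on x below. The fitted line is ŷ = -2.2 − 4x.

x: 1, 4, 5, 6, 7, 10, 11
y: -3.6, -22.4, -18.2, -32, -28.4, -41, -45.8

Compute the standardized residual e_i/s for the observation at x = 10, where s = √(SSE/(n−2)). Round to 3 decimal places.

x=1: ŷ = -2.2 − 4·1 = -6.2; e = -3.6 − (-6.2) = 2.6
x=4: ŷ = -2.2 − 4·4 = -18.2; e = -22.4 − (-18.2) = -4.2
x=5: ŷ = -2.2 − 4·5 = -22.2; e = -18.2 − (-22.2) = 4
x=6: ŷ = -2.2 − 4·6 = -26.2; e = -32 − (-26.2) = -5.8
x=7: ŷ = -2.2 − 4·7 = -30.2; e = -28.4 − (-30.2) = 1.8
x=10: ŷ = -2.2 − 4·10 = -42.2; e = -41 − (-42.2) = 1.2
x=11: ŷ = -2.2 − 4·11 = -46.2; e = -45.8 − (-46.2) = 0.4
SSE = 6.76 + 17.64 + 16 + 33.64 + 3.24 + 1.44 + 0.16 = 78.88
s = √(78.88/5) = 3.9719
e/s = 1.2 / 3.9719 = 0.302

0.302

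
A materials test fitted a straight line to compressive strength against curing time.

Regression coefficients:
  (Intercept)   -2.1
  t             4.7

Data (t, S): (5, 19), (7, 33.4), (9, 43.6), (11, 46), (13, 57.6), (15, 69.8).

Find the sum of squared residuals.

t=5: ŷ = -2.1 + 4.7·5 = 21.4; e = 19 − 21.4 = -2.4
t=7: ŷ = -2.1 + 4.7·7 = 30.8; e = 33.4 − 30.8 = 2.6
t=9: ŷ = -2.1 + 4.7·9 = 40.2; e = 43.6 − 40.2 = 3.4
t=11: ŷ = -2.1 + 4.7·11 = 49.6; e = 46 − 49.6 = -3.6
t=13: ŷ = -2.1 + 4.7·13 = 59; e = 57.6 − 59 = -1.4
t=15: ŷ = -2.1 + 4.7·15 = 68.4; e = 69.8 − 68.4 = 1.4
SSE = 5.76 + 6.76 + 11.56 + 12.96 + 1.96 + 1.96 = 40.96

SSE = 40.96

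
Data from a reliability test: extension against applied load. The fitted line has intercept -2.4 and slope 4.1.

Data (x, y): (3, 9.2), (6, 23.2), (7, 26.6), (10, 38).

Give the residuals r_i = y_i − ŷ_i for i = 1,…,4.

x=3: ŷ = -2.4 + 4.1·3 = 9.9; r = 9.2 − 9.9 = -0.7
x=6: ŷ = -2.4 + 4.1·6 = 22.2; r = 23.2 − 22.2 = 1
x=7: ŷ = -2.4 + 4.1·7 = 26.3; r = 26.6 − 26.3 = 0.3
x=10: ŷ = -2.4 + 4.1·10 = 38.6; r = 38 − 38.6 = -0.6

-0.7, 1, 0.3, -0.6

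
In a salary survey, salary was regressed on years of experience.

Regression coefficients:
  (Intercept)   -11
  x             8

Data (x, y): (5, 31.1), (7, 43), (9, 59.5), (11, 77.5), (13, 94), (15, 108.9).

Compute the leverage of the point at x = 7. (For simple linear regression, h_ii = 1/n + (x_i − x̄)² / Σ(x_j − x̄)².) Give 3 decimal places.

x̄ = (5 + 7 + 9 + 11 + 13 + 15)/6 = 10
Σ(x − x̄)² = 25 + 9 + 1 + 1 + 9 + 25 = 70
h = 1/6 + (-3)²/70 = 0.166667 + 0.128571 = 0.295

h = 0.295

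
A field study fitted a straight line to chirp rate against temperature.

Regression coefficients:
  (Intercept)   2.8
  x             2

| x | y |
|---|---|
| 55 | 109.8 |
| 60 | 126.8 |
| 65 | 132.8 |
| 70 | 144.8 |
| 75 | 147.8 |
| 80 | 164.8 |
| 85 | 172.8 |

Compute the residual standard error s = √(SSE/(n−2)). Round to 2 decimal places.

s = 3.41

x=55: ŷ = 2.8 + 2·55 = 112.8; r = 109.8 − 112.8 = -3
x=60: ŷ = 2.8 + 2·60 = 122.8; r = 126.8 − 122.8 = 4
x=65: ŷ = 2.8 + 2·65 = 132.8; r = 132.8 − 132.8 = 0
x=70: ŷ = 2.8 + 2·70 = 142.8; r = 144.8 − 142.8 = 2
x=75: ŷ = 2.8 + 2·75 = 152.8; r = 147.8 − 152.8 = -5
x=80: ŷ = 2.8 + 2·80 = 162.8; r = 164.8 − 162.8 = 2
x=85: ŷ = 2.8 + 2·85 = 172.8; r = 172.8 − 172.8 = 0
SSE = 9 + 16 + 0 + 4 + 25 + 4 + 0 = 58
s = √(58/5) = √11.6 ≈ 3.41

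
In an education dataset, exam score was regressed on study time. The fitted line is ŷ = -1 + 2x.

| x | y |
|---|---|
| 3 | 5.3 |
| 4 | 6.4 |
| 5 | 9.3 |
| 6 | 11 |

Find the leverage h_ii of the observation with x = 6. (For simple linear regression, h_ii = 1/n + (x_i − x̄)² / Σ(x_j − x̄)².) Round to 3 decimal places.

h = 0.700

x̄ = (3 + 4 + 5 + 6)/4 = 4.5
Σ(x − x̄)² = 2.25 + 0.25 + 0.25 + 2.25 = 5
h = 1/4 + (1.5)²/5 = 0.25 + 0.45 = 0.700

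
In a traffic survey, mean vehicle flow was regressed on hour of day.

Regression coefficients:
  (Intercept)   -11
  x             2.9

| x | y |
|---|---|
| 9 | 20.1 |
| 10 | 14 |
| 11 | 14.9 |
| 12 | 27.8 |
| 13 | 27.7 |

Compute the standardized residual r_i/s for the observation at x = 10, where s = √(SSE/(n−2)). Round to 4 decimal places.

x=9: ŷ = -11 + 2.9·9 = 15.1; r = 20.1 − 15.1 = 5
x=10: ŷ = -11 + 2.9·10 = 18; r = 14 − 18 = -4
x=11: ŷ = -11 + 2.9·11 = 20.9; r = 14.9 − 20.9 = -6
x=12: ŷ = -11 + 2.9·12 = 23.8; r = 27.8 − 23.8 = 4
x=13: ŷ = -11 + 2.9·13 = 26.7; r = 27.7 − 26.7 = 1
SSE = 25 + 16 + 36 + 16 + 1 = 94
s = √(94/3) = 5.59762
r/s = -4 / 5.59762 = -0.7146

-0.7146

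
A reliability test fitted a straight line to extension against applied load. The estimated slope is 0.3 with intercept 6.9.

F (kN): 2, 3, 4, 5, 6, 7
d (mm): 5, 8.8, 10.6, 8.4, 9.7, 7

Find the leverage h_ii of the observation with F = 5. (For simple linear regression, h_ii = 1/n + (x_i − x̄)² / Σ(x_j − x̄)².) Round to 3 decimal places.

F̄ = (2 + 3 + 4 + 5 + 6 + 7)/6 = 4.5
Σ(F − F̄)² = 6.25 + 2.25 + 0.25 + 0.25 + 2.25 + 6.25 = 17.5
h = 1/6 + (0.5)²/17.5 = 0.166667 + 0.0142857 = 0.181

h = 0.181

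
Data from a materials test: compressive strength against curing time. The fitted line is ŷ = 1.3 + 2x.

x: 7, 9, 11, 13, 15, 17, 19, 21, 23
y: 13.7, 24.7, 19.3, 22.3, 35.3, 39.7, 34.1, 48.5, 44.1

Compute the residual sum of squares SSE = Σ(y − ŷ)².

SSE = 172.4

x=7: ŷ = 1.3 + 2·7 = 15.3; r = 13.7 − 15.3 = -1.6
x=9: ŷ = 1.3 + 2·9 = 19.3; r = 24.7 − 19.3 = 5.4
x=11: ŷ = 1.3 + 2·11 = 23.3; r = 19.3 − 23.3 = -4
x=13: ŷ = 1.3 + 2·13 = 27.3; r = 22.3 − 27.3 = -5
x=15: ŷ = 1.3 + 2·15 = 31.3; r = 35.3 − 31.3 = 4
x=17: ŷ = 1.3 + 2·17 = 35.3; r = 39.7 − 35.3 = 4.4
x=19: ŷ = 1.3 + 2·19 = 39.3; r = 34.1 − 39.3 = -5.2
x=21: ŷ = 1.3 + 2·21 = 43.3; r = 48.5 − 43.3 = 5.2
x=23: ŷ = 1.3 + 2·23 = 47.3; r = 44.1 − 47.3 = -3.2
SSE = 2.56 + 29.16 + 16 + 25 + 16 + 19.36 + 27.04 + 27.04 + 10.24 = 172.4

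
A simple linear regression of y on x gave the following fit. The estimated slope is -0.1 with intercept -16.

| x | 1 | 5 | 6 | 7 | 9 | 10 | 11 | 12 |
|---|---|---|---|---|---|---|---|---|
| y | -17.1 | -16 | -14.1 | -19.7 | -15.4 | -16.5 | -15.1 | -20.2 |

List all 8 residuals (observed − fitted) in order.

x=1: ŷ = -16 − 0.1·1 = -16.1; e = -17.1 − (-16.1) = -1
x=5: ŷ = -16 − 0.1·5 = -16.5; e = -16 − (-16.5) = 0.5
x=6: ŷ = -16 − 0.1·6 = -16.6; e = -14.1 − (-16.6) = 2.5
x=7: ŷ = -16 − 0.1·7 = -16.7; e = -19.7 − (-16.7) = -3
x=9: ŷ = -16 − 0.1·9 = -16.9; e = -15.4 − (-16.9) = 1.5
x=10: ŷ = -16 − 0.1·10 = -17; e = -16.5 − (-17) = 0.5
x=11: ŷ = -16 − 0.1·11 = -17.1; e = -15.1 − (-17.1) = 2
x=12: ŷ = -16 − 0.1·12 = -17.2; e = -20.2 − (-17.2) = -3

-1, 0.5, 2.5, -3, 1.5, 0.5, 2, -3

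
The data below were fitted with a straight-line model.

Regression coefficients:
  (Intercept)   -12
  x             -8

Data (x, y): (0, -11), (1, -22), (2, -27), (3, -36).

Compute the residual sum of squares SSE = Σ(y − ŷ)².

SSE = 6

x=0: ŷ = -12 − 8·0 = -12; e = -11 − (-12) = 1
x=1: ŷ = -12 − 8·1 = -20; e = -22 − (-20) = -2
x=2: ŷ = -12 − 8·2 = -28; e = -27 − (-28) = 1
x=3: ŷ = -12 − 8·3 = -36; e = -36 − (-36) = 0
SSE = 1 + 4 + 1 + 0 = 6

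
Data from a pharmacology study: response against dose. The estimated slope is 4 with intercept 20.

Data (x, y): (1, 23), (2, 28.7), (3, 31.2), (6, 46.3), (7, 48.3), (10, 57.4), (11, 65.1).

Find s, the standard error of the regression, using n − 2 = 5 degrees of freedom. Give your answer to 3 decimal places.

s = 1.760

x=1: ŷ = 20 + 4·1 = 24; e = 23 − 24 = -1
x=2: ŷ = 20 + 4·2 = 28; e = 28.7 − 28 = 0.7
x=3: ŷ = 20 + 4·3 = 32; e = 31.2 − 32 = -0.8
x=6: ŷ = 20 + 4·6 = 44; e = 46.3 − 44 = 2.3
x=7: ŷ = 20 + 4·7 = 48; e = 48.3 − 48 = 0.3
x=10: ŷ = 20 + 4·10 = 60; e = 57.4 − 60 = -2.6
x=11: ŷ = 20 + 4·11 = 64; e = 65.1 − 64 = 1.1
SSE = 1 + 0.49 + 0.64 + 5.29 + 0.09 + 6.76 + 1.21 = 15.48
s = √(15.48/5) = √3.096 ≈ 1.760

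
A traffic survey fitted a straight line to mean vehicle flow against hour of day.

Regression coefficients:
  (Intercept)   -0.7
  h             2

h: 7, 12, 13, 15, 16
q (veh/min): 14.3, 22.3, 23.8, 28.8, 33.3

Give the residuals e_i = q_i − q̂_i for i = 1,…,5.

h=7: q̂ = -0.7 + 2·7 = 13.3; e = 14.3 − 13.3 = 1
h=12: q̂ = -0.7 + 2·12 = 23.3; e = 22.3 − 23.3 = -1
h=13: q̂ = -0.7 + 2·13 = 25.3; e = 23.8 − 25.3 = -1.5
h=15: q̂ = -0.7 + 2·15 = 29.3; e = 28.8 − 29.3 = -0.5
h=16: q̂ = -0.7 + 2·16 = 31.3; e = 33.3 − 31.3 = 2

1, -1, -1.5, -0.5, 2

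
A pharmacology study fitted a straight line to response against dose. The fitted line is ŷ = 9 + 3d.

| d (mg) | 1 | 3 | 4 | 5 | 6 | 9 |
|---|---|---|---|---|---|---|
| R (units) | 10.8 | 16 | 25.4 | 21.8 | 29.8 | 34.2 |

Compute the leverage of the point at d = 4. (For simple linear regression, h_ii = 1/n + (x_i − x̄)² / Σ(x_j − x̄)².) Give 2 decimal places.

h = 0.18

d̄ = (1 + 3 + 4 + 5 + 6 + 9)/6 = 4.66667
Σ(d − d̄)² = 13.4444 + 2.77778 + 0.444444 + 0.111111 + 1.77778 + 18.7778 = 37.3333
h = 1/6 + (-0.666667)²/37.3333 = 0.166667 + 0.0119048 = 0.18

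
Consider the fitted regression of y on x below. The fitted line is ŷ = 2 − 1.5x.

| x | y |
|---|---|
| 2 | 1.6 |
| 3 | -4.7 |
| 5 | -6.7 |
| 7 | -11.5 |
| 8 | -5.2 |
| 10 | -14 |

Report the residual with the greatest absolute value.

r = 4.8

x=2: ŷ = 2 − 1.5·2 = -1; r = 1.6 − (-1) = 2.6
x=3: ŷ = 2 − 1.5·3 = -2.5; r = -4.7 − (-2.5) = -2.2
x=5: ŷ = 2 − 1.5·5 = -5.5; r = -6.7 − (-5.5) = -1.2
x=7: ŷ = 2 − 1.5·7 = -8.5; r = -11.5 − (-8.5) = -3
x=8: ŷ = 2 − 1.5·8 = -10; r = -5.2 − (-10) = 4.8
x=10: ŷ = 2 − 1.5·10 = -13; r = -14 − (-13) = -1
Largest |r| is 4.8 at x = 8, residual 4.8.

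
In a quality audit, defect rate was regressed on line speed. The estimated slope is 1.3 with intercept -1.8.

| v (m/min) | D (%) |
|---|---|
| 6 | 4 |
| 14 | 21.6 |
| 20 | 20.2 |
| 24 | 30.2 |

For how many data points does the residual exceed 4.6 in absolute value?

v=6: D̂ = -1.8 + 1.3·6 = 6; e = 4 − 6 = -2
v=14: D̂ = -1.8 + 1.3·14 = 16.4; e = 21.6 − 16.4 = 5.2
v=20: D̂ = -1.8 + 1.3·20 = 24.2; e = 20.2 − 24.2 = -4
v=24: D̂ = -1.8 + 1.3·24 = 29.4; e = 30.2 − 29.4 = 0.8
|e| > 4.6: v=14 (|e|=5.2) → 1

1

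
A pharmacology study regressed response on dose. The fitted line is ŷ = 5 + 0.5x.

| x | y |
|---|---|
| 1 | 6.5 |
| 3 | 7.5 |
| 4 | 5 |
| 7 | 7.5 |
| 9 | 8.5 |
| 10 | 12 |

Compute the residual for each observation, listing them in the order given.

x=1: ŷ = 5 + 0.5·1 = 5.5; e = 6.5 − 5.5 = 1
x=3: ŷ = 5 + 0.5·3 = 6.5; e = 7.5 − 6.5 = 1
x=4: ŷ = 5 + 0.5·4 = 7; e = 5 − 7 = -2
x=7: ŷ = 5 + 0.5·7 = 8.5; e = 7.5 − 8.5 = -1
x=9: ŷ = 5 + 0.5·9 = 9.5; e = 8.5 − 9.5 = -1
x=10: ŷ = 5 + 0.5·10 = 10; e = 12 − 10 = 2

1, 1, -2, -1, -1, 2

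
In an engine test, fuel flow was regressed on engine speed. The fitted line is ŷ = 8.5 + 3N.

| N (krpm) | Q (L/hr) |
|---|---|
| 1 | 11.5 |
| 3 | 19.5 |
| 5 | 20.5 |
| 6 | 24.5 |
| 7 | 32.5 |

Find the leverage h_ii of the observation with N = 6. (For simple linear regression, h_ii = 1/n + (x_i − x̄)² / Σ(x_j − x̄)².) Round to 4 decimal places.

h = 0.3103

N̄ = (1 + 3 + 5 + 6 + 7)/5 = 4.4
Σ(N − N̄)² = 11.56 + 1.96 + 0.36 + 2.56 + 6.76 = 23.2
h = 1/5 + (1.6)²/23.2 = 0.2 + 0.110345 = 0.3103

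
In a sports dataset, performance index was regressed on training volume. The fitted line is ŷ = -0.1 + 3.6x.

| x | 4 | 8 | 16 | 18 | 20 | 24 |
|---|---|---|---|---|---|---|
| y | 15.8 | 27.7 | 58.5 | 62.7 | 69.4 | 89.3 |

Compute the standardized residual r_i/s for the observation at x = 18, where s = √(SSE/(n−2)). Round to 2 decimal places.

-0.83

x=4: ŷ = -0.1 + 3.6·4 = 14.3; r = 15.8 − 14.3 = 1.5
x=8: ŷ = -0.1 + 3.6·8 = 28.7; r = 27.7 − 28.7 = -1
x=16: ŷ = -0.1 + 3.6·16 = 57.5; r = 58.5 − 57.5 = 1
x=18: ŷ = -0.1 + 3.6·18 = 64.7; r = 62.7 − 64.7 = -2
x=20: ŷ = -0.1 + 3.6·20 = 71.9; r = 69.4 − 71.9 = -2.5
x=24: ŷ = -0.1 + 3.6·24 = 86.3; r = 89.3 − 86.3 = 3
SSE = 2.25 + 1 + 1 + 4 + 6.25 + 9 = 23.5
s = √(23.5/4) = 2.42384
r/s = -2 / 2.42384 = -0.83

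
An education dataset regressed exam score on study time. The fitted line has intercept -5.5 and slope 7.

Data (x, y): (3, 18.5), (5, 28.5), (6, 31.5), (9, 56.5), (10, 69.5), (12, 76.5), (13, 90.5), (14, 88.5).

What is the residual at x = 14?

r = -4

ŷ = -5.5 + 7·14 = 92.5
r = 88.5 − 92.5 = -4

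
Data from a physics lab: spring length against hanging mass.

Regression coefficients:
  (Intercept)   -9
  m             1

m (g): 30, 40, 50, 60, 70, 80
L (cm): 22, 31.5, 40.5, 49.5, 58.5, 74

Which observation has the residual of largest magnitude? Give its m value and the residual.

m = 80, r = 3

m=30: L̂ = -9 + 30 = 21; r = 22 − 21 = 1
m=40: L̂ = -9 + 40 = 31; r = 31.5 − 31 = 0.5
m=50: L̂ = -9 + 50 = 41; r = 40.5 − 41 = -0.5
m=60: L̂ = -9 + 60 = 51; r = 49.5 − 51 = -1.5
m=70: L̂ = -9 + 70 = 61; r = 58.5 − 61 = -2.5
m=80: L̂ = -9 + 80 = 71; r = 74 − 71 = 3
Largest |r| is 3 at m = 80, residual 3.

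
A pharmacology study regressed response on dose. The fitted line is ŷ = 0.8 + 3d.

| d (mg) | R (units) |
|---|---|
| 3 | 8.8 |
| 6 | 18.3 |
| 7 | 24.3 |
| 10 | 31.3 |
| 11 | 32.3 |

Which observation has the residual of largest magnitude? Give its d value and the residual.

d=3: ŷ = 0.8 + 3·3 = 9.8; e = 8.8 − 9.8 = -1
d=6: ŷ = 0.8 + 3·6 = 18.8; e = 18.3 − 18.8 = -0.5
d=7: ŷ = 0.8 + 3·7 = 21.8; e = 24.3 − 21.8 = 2.5
d=10: ŷ = 0.8 + 3·10 = 30.8; e = 31.3 − 30.8 = 0.5
d=11: ŷ = 0.8 + 3·11 = 33.8; e = 32.3 − 33.8 = -1.5
Largest |e| is 2.5 at d = 7, residual 2.5.

d = 7, e = 2.5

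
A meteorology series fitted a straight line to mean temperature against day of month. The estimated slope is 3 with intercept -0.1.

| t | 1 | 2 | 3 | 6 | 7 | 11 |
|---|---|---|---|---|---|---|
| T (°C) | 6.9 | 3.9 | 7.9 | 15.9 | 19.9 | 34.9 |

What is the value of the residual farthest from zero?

r = 4

t=1: ŷ = -0.1 + 3·1 = 2.9; r = 6.9 − 2.9 = 4
t=2: ŷ = -0.1 + 3·2 = 5.9; r = 3.9 − 5.9 = -2
t=3: ŷ = -0.1 + 3·3 = 8.9; r = 7.9 − 8.9 = -1
t=6: ŷ = -0.1 + 3·6 = 17.9; r = 15.9 − 17.9 = -2
t=7: ŷ = -0.1 + 3·7 = 20.9; r = 19.9 − 20.9 = -1
t=11: ŷ = -0.1 + 3·11 = 32.9; r = 34.9 − 32.9 = 2
Largest |r| is 4 at t = 1, residual 4.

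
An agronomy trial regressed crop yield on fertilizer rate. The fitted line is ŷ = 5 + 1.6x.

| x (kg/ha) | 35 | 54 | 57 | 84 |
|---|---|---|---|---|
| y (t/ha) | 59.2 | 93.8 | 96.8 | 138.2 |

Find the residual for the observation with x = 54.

r = 2.4

ŷ = 5 + 1.6·54 = 91.4
r = 93.8 − 91.4 = 2.4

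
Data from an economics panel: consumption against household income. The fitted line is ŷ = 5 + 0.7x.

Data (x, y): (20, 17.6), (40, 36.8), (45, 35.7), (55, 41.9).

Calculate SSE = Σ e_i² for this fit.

SSE = 19.6

x=20: ŷ = 5 + 0.7·20 = 19; e = 17.6 − 19 = -1.4
x=40: ŷ = 5 + 0.7·40 = 33; e = 36.8 − 33 = 3.8
x=45: ŷ = 5 + 0.7·45 = 36.5; e = 35.7 − 36.5 = -0.8
x=55: ŷ = 5 + 0.7·55 = 43.5; e = 41.9 − 43.5 = -1.6
SSE = 1.96 + 14.44 + 0.64 + 2.56 = 19.6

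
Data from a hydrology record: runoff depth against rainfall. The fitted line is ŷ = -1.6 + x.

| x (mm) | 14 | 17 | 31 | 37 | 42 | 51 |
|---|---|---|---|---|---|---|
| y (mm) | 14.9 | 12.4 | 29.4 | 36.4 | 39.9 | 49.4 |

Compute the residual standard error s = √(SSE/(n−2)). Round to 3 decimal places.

x=14: ŷ = -1.6 + 14 = 12.4; e = 14.9 − 12.4 = 2.5
x=17: ŷ = -1.6 + 17 = 15.4; e = 12.4 − 15.4 = -3
x=31: ŷ = -1.6 + 31 = 29.4; e = 29.4 − 29.4 = 0
x=37: ŷ = -1.6 + 37 = 35.4; e = 36.4 − 35.4 = 1
x=42: ŷ = -1.6 + 42 = 40.4; e = 39.9 − 40.4 = -0.5
x=51: ŷ = -1.6 + 51 = 49.4; e = 49.4 − 49.4 = 0
SSE = 6.25 + 9 + 0 + 1 + 0.25 + 0 = 16.5
s = √(16.5/4) = √4.125 ≈ 2.031

s = 2.031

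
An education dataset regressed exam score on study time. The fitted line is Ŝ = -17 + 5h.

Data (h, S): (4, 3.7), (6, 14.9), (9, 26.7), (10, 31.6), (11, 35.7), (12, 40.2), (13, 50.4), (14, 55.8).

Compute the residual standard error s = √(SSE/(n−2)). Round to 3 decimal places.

s = 2.397

h=4: Ŝ = -17 + 5·4 = 3; e = 3.7 − 3 = 0.7
h=6: Ŝ = -17 + 5·6 = 13; e = 14.9 − 13 = 1.9
h=9: Ŝ = -17 + 5·9 = 28; e = 26.7 − 28 = -1.3
h=10: Ŝ = -17 + 5·10 = 33; e = 31.6 − 33 = -1.4
h=11: Ŝ = -17 + 5·11 = 38; e = 35.7 − 38 = -2.3
h=12: Ŝ = -17 + 5·12 = 43; e = 40.2 − 43 = -2.8
h=13: Ŝ = -17 + 5·13 = 48; e = 50.4 − 48 = 2.4
h=14: Ŝ = -17 + 5·14 = 53; e = 55.8 − 53 = 2.8
SSE = 0.49 + 3.61 + 1.69 + 1.96 + 5.29 + 7.84 + 5.76 + 7.84 = 34.48
s = √(34.48/6) = √5.74667 ≈ 2.397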